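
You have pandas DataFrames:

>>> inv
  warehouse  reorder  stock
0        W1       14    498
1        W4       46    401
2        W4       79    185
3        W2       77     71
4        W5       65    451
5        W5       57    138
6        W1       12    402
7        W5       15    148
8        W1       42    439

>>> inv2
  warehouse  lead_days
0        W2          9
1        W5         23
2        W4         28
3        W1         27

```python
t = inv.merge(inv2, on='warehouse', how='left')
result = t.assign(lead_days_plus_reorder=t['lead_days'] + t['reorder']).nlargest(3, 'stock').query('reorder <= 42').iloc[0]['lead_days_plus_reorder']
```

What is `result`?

41

merge on 'warehouse' (how='left') → 9 rows:
  warehouse  reorder  stock  lead_days
0        W1       14    498         27
1        W4       46    401         28
2        W4       79    185         28
3        W2       77     71          9
4        W5       65    451         23
5        W5       57    138         23
6        W1       12    402         27
7        W5       15    148         23
8        W1       42    439         27
add column lead_days_plus_reorder = t['lead_days'] + t['reorder']:
  warehouse  reorder  stock  lead_days  lead_days_plus_reorder
0        W1       14    498         27                      41
1        W4       46    401         28                      74
2        W4       79    185         28                     107
3        W2       77     71          9                      86
4        W5       65    451         23                      88
5        W5       57    138         23                      80
6        W1       12    402         27                      39
7        W5       15    148         23                      38
8        W1       42    439         27                      69
take 3 rows with largest stock:
  warehouse  reorder  stock  lead_days  lead_days_plus_reorder
0        W1       14    498         27                      41
4        W5       65    451         23                      88
8        W1       42    439         27                      69
filter rows where reorder <= 42:
  warehouse  reorder  stock  lead_days  lead_days_plus_reorder
0        W1       14    498         27                      41
8        W1       42    439         27                      69
Reading off the value at position 0, column 'lead_days_plus_reorder', we get 41.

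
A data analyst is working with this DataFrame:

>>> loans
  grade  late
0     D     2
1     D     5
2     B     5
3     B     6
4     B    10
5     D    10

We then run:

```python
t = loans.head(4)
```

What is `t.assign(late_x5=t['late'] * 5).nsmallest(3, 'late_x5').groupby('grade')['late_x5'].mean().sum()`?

take first 4 rows:
  grade  late
0     D     2
1     D     5
2     B     5
3     B     6
add column late_x5 = t['late'] * 5:
  grade  late  late_x5
0     D     2       10
1     D     5       25
2     B     5       25
3     B     6       30
take 3 rows with smallest late_x5:
  grade  late  late_x5
0     D     2       10
1     D     5       25
2     B     5       25
group by grade, mean of late_x5:
grade
B    25.0
D    17.5
Name: late_x5, dtype: float64
So sum() = 42.5.

42.5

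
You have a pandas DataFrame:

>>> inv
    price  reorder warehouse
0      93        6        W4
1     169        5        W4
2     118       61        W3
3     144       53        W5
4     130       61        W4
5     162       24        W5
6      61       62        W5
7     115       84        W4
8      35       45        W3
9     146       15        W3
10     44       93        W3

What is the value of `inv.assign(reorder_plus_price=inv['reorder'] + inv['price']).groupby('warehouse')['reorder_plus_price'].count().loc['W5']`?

3

add column reorder_plus_price = inv['reorder'] + inv['price']:
    price  reorder warehouse  reorder_plus_price
0      93        6        W4                  99
1     169        5        W4                 174
2     118       61        W3                 179
3     144       53        W5                 197
4     130       61        W4                 191
5     162       24        W5                 186
6      61       62        W5                 123
7     115       84        W4                 199
8      35       45        W3                  80
9     146       15        W3                 161
10     44       93        W3                 137
group by warehouse, count of reorder_plus_price:
warehouse
W3    4
W4    4
W5    3
Name: reorder_plus_price, dtype: int64
Taking the value at index 'W5' gives 3.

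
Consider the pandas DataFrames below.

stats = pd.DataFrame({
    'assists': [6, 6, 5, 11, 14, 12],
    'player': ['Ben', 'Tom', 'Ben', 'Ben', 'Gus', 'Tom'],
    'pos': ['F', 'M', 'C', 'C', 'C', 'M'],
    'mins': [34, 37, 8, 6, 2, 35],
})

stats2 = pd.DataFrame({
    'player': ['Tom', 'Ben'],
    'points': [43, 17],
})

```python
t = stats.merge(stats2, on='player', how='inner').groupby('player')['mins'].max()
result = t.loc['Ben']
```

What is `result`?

merge on 'player' (how='inner') → 5 rows:
   assists player pos  mins  points
0        6    Ben   F    34      17
1        6    Tom   M    37      43
2        5    Ben   C     8      17
3       11    Ben   C     6      17
4       12    Tom   M    35      43
group by player, max of mins:
player
Ben    34
Tom    37
Name: mins, dtype: int64
Reading off the value at index 'Ben', we get 34.

34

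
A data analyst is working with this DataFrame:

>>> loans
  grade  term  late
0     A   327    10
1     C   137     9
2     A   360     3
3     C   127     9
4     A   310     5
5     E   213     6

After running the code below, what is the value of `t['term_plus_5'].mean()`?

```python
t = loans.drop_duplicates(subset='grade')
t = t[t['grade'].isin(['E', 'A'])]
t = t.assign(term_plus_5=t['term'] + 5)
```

drop duplicate grade (keep=first):
  grade  term  late
0     A   327    10
1     C   137     9
5     E   213     6
filter rows where grade in ['E', 'A']:
  grade  term  late
0     A   327    10
5     E   213     6
add column term_plus_5 = t['term'] + 5:
  grade  term  late  term_plus_5
0     A   327    10          332
5     E   213     6          218

275.0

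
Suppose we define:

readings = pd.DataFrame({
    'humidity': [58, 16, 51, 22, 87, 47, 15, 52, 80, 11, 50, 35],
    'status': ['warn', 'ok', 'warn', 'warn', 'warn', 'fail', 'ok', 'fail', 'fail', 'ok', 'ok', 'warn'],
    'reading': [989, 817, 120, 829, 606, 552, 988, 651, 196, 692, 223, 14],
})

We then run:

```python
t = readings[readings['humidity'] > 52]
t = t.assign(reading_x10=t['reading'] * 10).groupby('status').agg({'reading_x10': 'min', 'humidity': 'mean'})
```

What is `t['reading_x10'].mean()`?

filter rows where humidity > 52:
   humidity status  reading
0        58   warn      989
4        87   warn      606
8        80   fail      196
add column reading_x10 = t['reading'] * 10:
   humidity status  reading  reading_x10
0        58   warn      989         9890
4        87   warn      606         6060
8        80   fail      196         1960
group by status: min(reading_x10), mean(humidity):
        reading_x10  humidity
status                       
fail           1960      80.0
warn           6060      72.5
So mean() = 4010.0.

4010.0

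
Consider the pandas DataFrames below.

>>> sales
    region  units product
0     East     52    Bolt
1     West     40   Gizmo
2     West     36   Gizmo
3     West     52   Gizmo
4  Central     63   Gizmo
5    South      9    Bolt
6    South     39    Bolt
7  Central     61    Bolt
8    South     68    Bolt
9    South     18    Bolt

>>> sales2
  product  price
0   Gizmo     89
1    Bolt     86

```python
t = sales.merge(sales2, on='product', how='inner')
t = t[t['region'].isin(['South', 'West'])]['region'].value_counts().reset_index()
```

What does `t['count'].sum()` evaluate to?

7

merge on 'product' (how='inner') → 10 rows:
    region  units product  price
0     East     52    Bolt     86
1     West     40   Gizmo     89
2     West     36   Gizmo     89
3     West     52   Gizmo     89
4  Central     63   Gizmo     89
5    South      9    Bolt     86
6    South     39    Bolt     86
7  Central     61    Bolt     86
8    South     68    Bolt     86
9    South     18    Bolt     86
filter rows where region in ['South', 'West']:
  region  units product  price
1   West     40   Gizmo     89
2   West     36   Gizmo     89
3   West     52   Gizmo     89
5  South      9    Bolt     86
6  South     39    Bolt     86
8  South     68    Bolt     86
9  South     18    Bolt     86
value_counts of region:
region
South    4
West     3
Name: count, dtype: int64
reset_index():
  region  count
0  South      4
1   West      3
Finally, sum of column 'count' = 7.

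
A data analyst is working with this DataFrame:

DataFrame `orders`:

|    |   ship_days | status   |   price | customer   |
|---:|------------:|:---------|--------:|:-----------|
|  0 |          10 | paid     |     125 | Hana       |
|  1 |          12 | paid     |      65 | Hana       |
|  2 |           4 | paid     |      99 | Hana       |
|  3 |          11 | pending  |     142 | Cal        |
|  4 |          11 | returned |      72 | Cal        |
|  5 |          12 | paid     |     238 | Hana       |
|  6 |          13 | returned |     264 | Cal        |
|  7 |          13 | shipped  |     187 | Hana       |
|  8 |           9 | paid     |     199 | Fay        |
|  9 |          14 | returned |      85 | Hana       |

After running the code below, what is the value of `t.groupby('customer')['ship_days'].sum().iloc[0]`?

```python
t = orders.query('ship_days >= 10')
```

filter rows where ship_days >= 10:
   ship_days    status  price customer
0         10      paid    125     Hana
1         12      paid     65     Hana
3         11   pending    142      Cal
4         11  returned     72      Cal
5         12      paid    238     Hana
6         13  returned    264      Cal
7         13   shipped    187     Hana
9         14  returned     85     Hana
group by customer, sum of ship_days:
customer
Cal     35
Hana    61
Name: ship_days, dtype: int64

35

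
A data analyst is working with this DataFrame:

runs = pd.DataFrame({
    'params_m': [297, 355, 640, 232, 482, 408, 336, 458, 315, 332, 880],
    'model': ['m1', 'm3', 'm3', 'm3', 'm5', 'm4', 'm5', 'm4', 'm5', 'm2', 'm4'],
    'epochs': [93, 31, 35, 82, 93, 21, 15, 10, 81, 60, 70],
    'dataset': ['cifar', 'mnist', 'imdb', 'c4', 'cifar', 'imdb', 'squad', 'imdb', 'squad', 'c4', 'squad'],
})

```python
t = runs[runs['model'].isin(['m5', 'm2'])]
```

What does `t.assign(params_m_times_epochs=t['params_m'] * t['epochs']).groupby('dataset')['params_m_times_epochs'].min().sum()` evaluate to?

filter rows where model in ['m5', 'm2']:
   params_m model  epochs dataset
4       482    m5      93   cifar
6       336    m5      15   squad
8       315    m5      81   squad
9       332    m2      60      c4
add column params_m_times_epochs = t['params_m'] * t['epochs']:
   params_m model  epochs dataset  params_m_times_epochs
4       482    m5      93   cifar                  44826
6       336    m5      15   squad                   5040
8       315    m5      81   squad                  25515
9       332    m2      60      c4                  19920
group by dataset, min of params_m_times_epochs:
dataset
c4       19920
cifar    44826
squad     5040
Name: params_m_times_epochs, dtype: int64
So sum() = 69786.

69786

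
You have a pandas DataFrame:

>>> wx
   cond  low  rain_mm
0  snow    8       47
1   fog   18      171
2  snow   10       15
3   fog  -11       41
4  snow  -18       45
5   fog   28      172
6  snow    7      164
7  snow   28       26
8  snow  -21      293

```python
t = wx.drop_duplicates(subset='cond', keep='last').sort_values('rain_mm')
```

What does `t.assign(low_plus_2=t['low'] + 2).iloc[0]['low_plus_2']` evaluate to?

drop duplicate cond (keep=last):
   cond  low  rain_mm
5   fog   28      172
8  snow  -21      293
sort by rain_mm:
   cond  low  rain_mm
5   fog   28      172
8  snow  -21      293
add column low_plus_2 = t['low'] + 2:
   cond  low  rain_mm  low_plus_2
5   fog   28      172          30
8  snow  -21      293         -19
Finally, value at position 0, column 'low_plus_2' = 30.

30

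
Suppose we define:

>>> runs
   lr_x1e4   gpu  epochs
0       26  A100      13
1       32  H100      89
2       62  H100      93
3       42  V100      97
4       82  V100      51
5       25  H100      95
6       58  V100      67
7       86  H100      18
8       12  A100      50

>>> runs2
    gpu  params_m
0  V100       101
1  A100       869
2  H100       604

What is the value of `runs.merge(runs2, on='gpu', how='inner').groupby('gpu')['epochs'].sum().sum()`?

merge on 'gpu' (how='inner') → 9 rows:
   lr_x1e4   gpu  epochs  params_m
0       26  A100      13       869
1       32  H100      89       604
2       62  H100      93       604
3       42  V100      97       101
4       82  V100      51       101
5       25  H100      95       604
6       58  V100      67       101
7       86  H100      18       604
8       12  A100      50       869
group by gpu, sum of epochs:
gpu
A100     63
H100    295
V100    215
Name: epochs, dtype: int64
Then the sum of the resulting series: 573

573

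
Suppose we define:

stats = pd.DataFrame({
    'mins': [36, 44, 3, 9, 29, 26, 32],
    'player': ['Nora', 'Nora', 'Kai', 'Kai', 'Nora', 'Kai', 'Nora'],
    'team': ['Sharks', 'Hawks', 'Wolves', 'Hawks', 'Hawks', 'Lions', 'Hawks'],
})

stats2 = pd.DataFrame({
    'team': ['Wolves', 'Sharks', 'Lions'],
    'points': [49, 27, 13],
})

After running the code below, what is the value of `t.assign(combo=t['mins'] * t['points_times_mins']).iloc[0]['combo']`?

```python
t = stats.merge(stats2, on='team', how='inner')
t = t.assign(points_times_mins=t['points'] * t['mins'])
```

34992

merge on 'team' (how='inner') → 3 rows:
   mins player    team  points
0    36   Nora  Sharks      27
1     3    Kai  Wolves      49
2    26    Kai   Lions      13
add column points_times_mins = t['points'] * t['mins']:
   mins player    team  points  points_times_mins
0    36   Nora  Sharks      27                972
1     3    Kai  Wolves      49                147
2    26    Kai   Lions      13                338
add column combo = t['mins'] * t['points_times_mins']:
   mins player    team  points  points_times_mins  combo
0    36   Nora  Sharks      27                972  34992
1     3    Kai  Wolves      49                147    441
2    26    Kai   Lions      13                338   8788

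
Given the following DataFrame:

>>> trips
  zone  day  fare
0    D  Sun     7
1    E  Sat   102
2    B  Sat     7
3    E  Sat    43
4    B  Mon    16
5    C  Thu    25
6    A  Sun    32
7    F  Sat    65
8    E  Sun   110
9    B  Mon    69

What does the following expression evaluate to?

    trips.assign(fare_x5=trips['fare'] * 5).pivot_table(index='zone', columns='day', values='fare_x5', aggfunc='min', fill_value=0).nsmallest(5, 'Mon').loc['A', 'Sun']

160

add column fare_x5 = trips['fare'] * 5:
  zone  day  fare  fare_x5
0    D  Sun     7       35
1    E  Sat   102      510
2    B  Sat     7       35
3    E  Sat    43      215
4    B  Mon    16       80
5    C  Thu    25      125
6    A  Sun    32      160
7    F  Sat    65      325
8    E  Sun   110      550
9    B  Mon    69      345
pivot: rows=zone, cols=day, min(fare_x5):
day   Mon  Sat  Sun  Thu
zone                    
A       0    0  160    0
B      80   35    0    0
C       0    0    0  125
D       0    0   35    0
E       0  215  550    0
F       0  325    0    0
take 5 rows with smallest Mon:
day   Mon  Sat  Sun  Thu
zone                    
A       0    0  160    0
C       0    0    0  125
D       0    0   35    0
E       0  215  550    0
F       0  325    0    0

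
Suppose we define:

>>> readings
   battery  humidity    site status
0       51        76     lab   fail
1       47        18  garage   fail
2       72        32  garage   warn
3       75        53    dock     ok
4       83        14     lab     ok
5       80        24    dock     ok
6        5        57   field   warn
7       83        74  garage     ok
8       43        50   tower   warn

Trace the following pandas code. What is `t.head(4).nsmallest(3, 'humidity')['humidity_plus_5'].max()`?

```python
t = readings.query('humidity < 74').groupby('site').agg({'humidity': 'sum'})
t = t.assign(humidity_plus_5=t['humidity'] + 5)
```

filter rows where humidity < 74:
   battery  humidity    site status
1       47        18  garage   fail
2       72        32  garage   warn
3       75        53    dock     ok
4       83        14     lab     ok
5       80        24    dock     ok
6        5        57   field   warn
8       43        50   tower   warn
group by site, sum of humidity:
        humidity
site            
dock          77
field         57
garage        50
lab           14
tower         50
add column humidity_plus_5 = t['humidity'] + 5:
        humidity  humidity_plus_5
site                             
dock          77               82
field         57               62
garage        50               55
lab           14               19
tower         50               55
take first 4 rows:
        humidity  humidity_plus_5
site                             
dock          77               82
field         57               62
garage        50               55
lab           14               19
take 3 rows with smallest humidity:
        humidity  humidity_plus_5
site                             
lab           14               19
garage        50               55
field         57               62
max of column 'humidity_plus_5' → 62

62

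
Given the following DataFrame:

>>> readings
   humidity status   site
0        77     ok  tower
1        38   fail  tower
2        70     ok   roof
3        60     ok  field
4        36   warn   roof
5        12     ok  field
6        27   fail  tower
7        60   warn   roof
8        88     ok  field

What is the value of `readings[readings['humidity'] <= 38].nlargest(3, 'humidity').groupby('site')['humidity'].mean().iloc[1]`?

filter rows where humidity <= 38:
   humidity status   site
1        38   fail  tower
4        36   warn   roof
5        12     ok  field
6        27   fail  tower
take 3 rows with largest humidity:
   humidity status   site
1        38   fail  tower
4        36   warn   roof
6        27   fail  tower
group by site, mean of humidity:
site
roof     36.0
tower    32.5
Name: humidity, dtype: float64
value at position 1 → 32.5

32.5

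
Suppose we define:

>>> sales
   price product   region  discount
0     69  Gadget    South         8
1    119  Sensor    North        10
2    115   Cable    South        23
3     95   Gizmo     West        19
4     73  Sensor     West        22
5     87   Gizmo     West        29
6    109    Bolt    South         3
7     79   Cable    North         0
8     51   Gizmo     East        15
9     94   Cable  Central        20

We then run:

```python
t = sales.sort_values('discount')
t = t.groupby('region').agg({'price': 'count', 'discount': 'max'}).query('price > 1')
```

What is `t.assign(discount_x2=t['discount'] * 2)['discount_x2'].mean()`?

41.3333333333

sort by discount:
   price product   region  discount
7     79   Cable    North         0
6    109    Bolt    South         3
0     69  Gadget    South         8
1    119  Sensor    North        10
8     51   Gizmo     East        15
3     95   Gizmo     West        19
9     94   Cable  Central        20
4     73  Sensor     West        22
2    115   Cable    South        23
5     87   Gizmo     West        29
group by region: count(price), max(discount):
         price  discount
region                  
Central      1        20
East         1        15
North        2        10
South        3        23
West         3        29
filter rows where price > 1:
        price  discount
region                 
North       2        10
South       3        23
West        3        29
add column discount_x2 = t['discount'] * 2:
        price  discount  discount_x2
region                              
North       2        10           20
South       3        23           46
West        3        29           58
Then the mean of column 'discount_x2': 41.3333333333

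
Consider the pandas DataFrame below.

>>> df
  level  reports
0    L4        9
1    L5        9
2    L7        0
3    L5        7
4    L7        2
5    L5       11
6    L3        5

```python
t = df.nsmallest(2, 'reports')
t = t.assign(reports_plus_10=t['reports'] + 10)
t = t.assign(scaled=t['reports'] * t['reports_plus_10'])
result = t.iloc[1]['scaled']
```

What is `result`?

take 2 rows with smallest reports:
  level  reports
2    L7        0
4    L7        2
add column reports_plus_10 = t['reports'] + 10:
  level  reports  reports_plus_10
2    L7        0               10
4    L7        2               12
add column scaled = t['reports'] * t['reports_plus_10']:
  level  reports  reports_plus_10  scaled
2    L7        0               10       0
4    L7        2               12      24
So iloc[1]['scaled'] = 24.

24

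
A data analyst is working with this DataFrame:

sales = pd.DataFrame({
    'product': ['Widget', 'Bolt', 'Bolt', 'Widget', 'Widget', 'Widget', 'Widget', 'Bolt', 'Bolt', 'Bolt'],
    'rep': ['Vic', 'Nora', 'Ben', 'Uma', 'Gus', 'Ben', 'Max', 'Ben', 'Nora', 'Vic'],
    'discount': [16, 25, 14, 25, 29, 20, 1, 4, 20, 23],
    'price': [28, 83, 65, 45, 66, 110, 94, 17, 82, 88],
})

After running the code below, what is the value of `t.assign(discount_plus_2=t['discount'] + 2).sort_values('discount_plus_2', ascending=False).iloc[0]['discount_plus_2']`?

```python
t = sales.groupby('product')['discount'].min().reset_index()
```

6

group by product, min of discount:
product
Bolt      4
Widget    1
Name: discount, dtype: int64
reset_index():
  product  discount
0    Bolt         4
1  Widget         1
add column discount_plus_2 = t['discount'] + 2:
  product  discount  discount_plus_2
0    Bolt         4                6
1  Widget         1                3
sort by discount_plus_2 descending:
  product  discount  discount_plus_2
0    Bolt         4                6
1  Widget         1                3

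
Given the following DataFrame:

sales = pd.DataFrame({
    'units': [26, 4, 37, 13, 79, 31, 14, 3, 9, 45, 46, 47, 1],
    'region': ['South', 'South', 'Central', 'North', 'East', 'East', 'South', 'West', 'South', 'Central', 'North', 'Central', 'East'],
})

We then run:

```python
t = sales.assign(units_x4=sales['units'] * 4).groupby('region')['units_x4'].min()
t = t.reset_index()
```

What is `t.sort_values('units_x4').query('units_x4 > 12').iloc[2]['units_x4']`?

148

add column units_x4 = sales['units'] * 4:
    units   region  units_x4
0      26    South       104
1       4    South        16
2      37  Central       148
3      13    North        52
4      79     East       316
5      31     East       124
6      14    South        56
7       3     West        12
8       9    South        36
9      45  Central       180
10     46    North       184
11     47  Central       188
12      1     East         4
group by region, min of units_x4:
region
Central    148
East         4
North       52
South       16
West        12
Name: units_x4, dtype: int64
reset_index():
    region  units_x4
0  Central       148
1     East         4
2    North        52
3    South        16
4     West        12
sort by units_x4:
    region  units_x4
1     East         4
4     West        12
3    South        16
2    North        52
0  Central       148
filter rows where units_x4 > 12:
    region  units_x4
3    South        16
2    North        52
0  Central       148
So iloc[2]['units_x4'] = 148.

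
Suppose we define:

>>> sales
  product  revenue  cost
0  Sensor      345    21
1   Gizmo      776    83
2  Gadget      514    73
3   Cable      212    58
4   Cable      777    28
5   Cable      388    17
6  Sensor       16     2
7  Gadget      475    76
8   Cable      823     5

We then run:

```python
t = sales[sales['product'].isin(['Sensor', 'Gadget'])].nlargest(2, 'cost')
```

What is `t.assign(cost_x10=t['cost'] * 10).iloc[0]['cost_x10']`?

760

filter rows where product in ['Sensor', 'Gadget']:
  product  revenue  cost
0  Sensor      345    21
2  Gadget      514    73
6  Sensor       16     2
7  Gadget      475    76
take 2 rows with largest cost:
  product  revenue  cost
7  Gadget      475    76
2  Gadget      514    73
add column cost_x10 = t['cost'] * 10:
  product  revenue  cost  cost_x10
7  Gadget      475    76       760
2  Gadget      514    73       730
The value at position 0, column 'cost_x10' is 760.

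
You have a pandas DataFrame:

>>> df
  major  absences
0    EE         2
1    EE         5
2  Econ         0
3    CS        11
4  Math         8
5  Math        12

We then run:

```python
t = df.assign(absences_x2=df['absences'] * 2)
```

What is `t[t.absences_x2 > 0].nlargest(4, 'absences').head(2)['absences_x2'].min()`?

22

add column absences_x2 = df['absences'] * 2:
  major  absences  absences_x2
0    EE         2            4
1    EE         5           10
2  Econ         0            0
3    CS        11           22
4  Math         8           16
5  Math        12           24
filter rows where absences_x2 > 0:
  major  absences  absences_x2
0    EE         2            4
1    EE         5           10
3    CS        11           22
4  Math         8           16
5  Math        12           24
take 4 rows with largest absences:
  major  absences  absences_x2
5  Math        12           24
3    CS        11           22
4  Math         8           16
1    EE         5           10
take first 2 rows:
  major  absences  absences_x2
5  Math        12           24
3    CS        11           22
The min of column 'absences_x2' is 22.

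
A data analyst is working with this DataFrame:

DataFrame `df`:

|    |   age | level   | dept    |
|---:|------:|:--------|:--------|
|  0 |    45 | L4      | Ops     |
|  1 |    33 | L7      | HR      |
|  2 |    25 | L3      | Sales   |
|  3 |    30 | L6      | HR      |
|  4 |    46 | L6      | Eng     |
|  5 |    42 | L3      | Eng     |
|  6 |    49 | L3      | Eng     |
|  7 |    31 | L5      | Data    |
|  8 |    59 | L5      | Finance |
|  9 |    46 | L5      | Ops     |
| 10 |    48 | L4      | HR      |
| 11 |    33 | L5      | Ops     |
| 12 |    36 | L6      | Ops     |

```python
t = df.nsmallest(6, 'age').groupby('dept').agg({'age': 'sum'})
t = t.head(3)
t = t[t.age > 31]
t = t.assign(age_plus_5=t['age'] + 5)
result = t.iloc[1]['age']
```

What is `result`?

69

take 6 rows with smallest age:
    age level   dept
2    25    L3  Sales
3    30    L6     HR
7    31    L5   Data
1    33    L7     HR
11   33    L5    Ops
12   36    L6    Ops
group by dept, sum of age:
       age
dept      
Data    31
HR      63
Ops     69
Sales   25
take first 3 rows:
      age
dept     
Data   31
HR     63
Ops    69
filter rows where age > 31:
      age
dept     
HR     63
Ops    69
add column age_plus_5 = t['age'] + 5:
      age  age_plus_5
dept                 
HR     63          68
Ops    69          74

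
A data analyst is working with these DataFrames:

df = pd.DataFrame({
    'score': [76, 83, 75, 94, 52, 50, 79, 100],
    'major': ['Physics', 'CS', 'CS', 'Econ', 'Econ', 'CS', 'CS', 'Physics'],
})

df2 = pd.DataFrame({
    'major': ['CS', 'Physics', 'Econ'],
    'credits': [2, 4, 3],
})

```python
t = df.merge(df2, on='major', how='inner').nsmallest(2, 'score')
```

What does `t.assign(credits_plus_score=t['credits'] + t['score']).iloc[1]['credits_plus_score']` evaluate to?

55

merge on 'major' (how='inner') → 8 rows:
   score    major  credits
0     76  Physics        4
1     83       CS        2
2     75       CS        2
3     94     Econ        3
4     52     Econ        3
5     50       CS        2
6     79       CS        2
7    100  Physics        4
take 2 rows with smallest score:
   score major  credits
5     50    CS        2
4     52  Econ        3
add column credits_plus_score = t['credits'] + t['score']:
   score major  credits  credits_plus_score
5     50    CS        2                  52
4     52  Econ        3                  55
Taking the value at position 1, column 'credits_plus_score' gives 55.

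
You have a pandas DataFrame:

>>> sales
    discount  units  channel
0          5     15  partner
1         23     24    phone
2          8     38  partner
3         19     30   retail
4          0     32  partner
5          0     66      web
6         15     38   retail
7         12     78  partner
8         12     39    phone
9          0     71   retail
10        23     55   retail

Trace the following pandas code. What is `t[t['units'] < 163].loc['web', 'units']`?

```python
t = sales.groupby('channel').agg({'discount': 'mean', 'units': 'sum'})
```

group by channel: mean(discount), sum(units):
         discount  units
channel                 
partner      6.25    163
phone       17.50     63
retail      14.25    194
web          0.00     66
filter rows where units < 163:
         discount  units
channel                 
phone        17.5     63
web           0.0     66
Taking the value at row 'web', column 'units' gives 66.

66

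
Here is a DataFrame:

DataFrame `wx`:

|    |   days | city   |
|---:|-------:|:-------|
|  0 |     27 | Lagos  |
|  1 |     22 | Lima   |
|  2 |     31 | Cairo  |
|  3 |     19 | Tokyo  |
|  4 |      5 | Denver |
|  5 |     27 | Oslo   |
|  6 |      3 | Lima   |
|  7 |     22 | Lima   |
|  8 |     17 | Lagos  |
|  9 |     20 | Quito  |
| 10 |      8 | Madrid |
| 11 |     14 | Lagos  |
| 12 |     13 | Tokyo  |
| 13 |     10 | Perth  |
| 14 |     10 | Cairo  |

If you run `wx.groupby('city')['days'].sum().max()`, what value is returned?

group by city, sum of days:
city
Cairo     41
Denver     5
Lagos     58
Lima      47
Madrid     8
Oslo      27
Perth     10
Quito     20
Tokyo     32
Name: days, dtype: int64

58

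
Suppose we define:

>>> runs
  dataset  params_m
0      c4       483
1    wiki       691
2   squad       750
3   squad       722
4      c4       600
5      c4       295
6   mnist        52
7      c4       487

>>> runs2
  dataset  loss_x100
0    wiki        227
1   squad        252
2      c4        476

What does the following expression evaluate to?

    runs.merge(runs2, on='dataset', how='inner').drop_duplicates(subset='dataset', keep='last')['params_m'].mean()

merge on 'dataset' (how='inner') → 7 rows:
  dataset  params_m  loss_x100
0      c4       483        476
1    wiki       691        227
2   squad       750        252
3   squad       722        252
4      c4       600        476
5      c4       295        476
6      c4       487        476
drop duplicate dataset (keep=last):
  dataset  params_m  loss_x100
1    wiki       691        227
3   squad       722        252
6      c4       487        476
Hence 633.333333333.

633.333333333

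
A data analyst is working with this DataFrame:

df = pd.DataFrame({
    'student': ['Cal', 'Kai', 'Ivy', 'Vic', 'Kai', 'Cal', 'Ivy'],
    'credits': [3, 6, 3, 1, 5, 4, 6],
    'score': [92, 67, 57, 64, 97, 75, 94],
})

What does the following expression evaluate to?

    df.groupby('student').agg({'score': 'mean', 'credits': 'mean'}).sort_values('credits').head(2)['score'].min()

64.0

group by student: mean(score), mean(credits):
         score  credits
student                
Cal       83.5      3.5
Ivy       75.5      4.5
Kai       82.0      5.5
Vic       64.0      1.0
sort by credits:
         score  credits
student                
Vic       64.0      1.0
Cal       83.5      3.5
Ivy       75.5      4.5
Kai       82.0      5.5
take first 2 rows:
         score  credits
student                
Vic       64.0      1.0
Cal       83.5      3.5
min of column 'score' → 64.0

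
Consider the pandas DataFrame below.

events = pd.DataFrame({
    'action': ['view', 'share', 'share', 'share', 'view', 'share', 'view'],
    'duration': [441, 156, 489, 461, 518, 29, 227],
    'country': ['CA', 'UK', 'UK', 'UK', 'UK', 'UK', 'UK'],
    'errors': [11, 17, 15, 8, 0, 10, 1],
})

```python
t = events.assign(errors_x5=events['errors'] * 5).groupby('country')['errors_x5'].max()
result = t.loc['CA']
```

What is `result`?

add column errors_x5 = events['errors'] * 5:
  action  duration country  errors  errors_x5
0   view       441      CA      11         55
1  share       156      UK      17         85
2  share       489      UK      15         75
3  share       461      UK       8         40
4   view       518      UK       0          0
5  share        29      UK      10         50
6   view       227      UK       1          5
group by country, max of errors_x5:
country
CA    55
UK    85
Name: errors_x5, dtype: int64
Hence 55.

55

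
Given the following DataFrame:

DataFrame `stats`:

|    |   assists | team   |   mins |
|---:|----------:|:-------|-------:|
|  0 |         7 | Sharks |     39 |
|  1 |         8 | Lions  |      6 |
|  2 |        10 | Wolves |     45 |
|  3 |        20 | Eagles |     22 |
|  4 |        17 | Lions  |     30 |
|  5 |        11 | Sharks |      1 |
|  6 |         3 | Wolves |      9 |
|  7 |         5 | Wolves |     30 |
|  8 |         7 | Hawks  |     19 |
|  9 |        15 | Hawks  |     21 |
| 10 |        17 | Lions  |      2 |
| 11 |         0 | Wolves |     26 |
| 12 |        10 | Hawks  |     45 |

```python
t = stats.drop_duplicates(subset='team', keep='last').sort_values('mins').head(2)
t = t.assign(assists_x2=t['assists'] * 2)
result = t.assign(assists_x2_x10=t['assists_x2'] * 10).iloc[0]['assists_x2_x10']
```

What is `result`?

drop duplicate team (keep=last):
    assists    team  mins
3        20  Eagles    22
5        11  Sharks     1
10       17   Lions     2
11        0  Wolves    26
12       10   Hawks    45
sort by mins:
    assists    team  mins
5        11  Sharks     1
10       17   Lions     2
3        20  Eagles    22
11        0  Wolves    26
12       10   Hawks    45
take first 2 rows:
    assists    team  mins
5        11  Sharks     1
10       17   Lions     2
add column assists_x2 = t['assists'] * 2:
    assists    team  mins  assists_x2
5        11  Sharks     1          22
10       17   Lions     2          34
add column assists_x2_x10 = t['assists_x2'] * 10:
    assists    team  mins  assists_x2  assists_x2_x10
5        11  Sharks     1          22             220
10       17   Lions     2          34             340
Finally, value at position 0, column 'assists_x2_x10' = 220.

220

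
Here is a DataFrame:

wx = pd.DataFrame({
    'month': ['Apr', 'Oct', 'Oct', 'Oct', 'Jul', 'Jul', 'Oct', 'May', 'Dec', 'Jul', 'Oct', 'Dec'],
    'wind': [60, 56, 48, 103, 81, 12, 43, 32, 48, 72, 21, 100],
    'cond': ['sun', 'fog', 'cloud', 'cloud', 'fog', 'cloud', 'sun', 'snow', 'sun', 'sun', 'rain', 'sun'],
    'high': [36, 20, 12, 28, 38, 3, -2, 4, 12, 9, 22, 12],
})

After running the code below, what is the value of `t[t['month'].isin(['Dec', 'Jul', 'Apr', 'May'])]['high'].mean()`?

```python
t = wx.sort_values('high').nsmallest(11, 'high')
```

sort by high:
   month  wind   cond  high
6    Oct    43    sun    -2
5    Jul    12  cloud     3
7    May    32   snow     4
9    Jul    72    sun     9
2    Oct    48  cloud    12
8    Dec    48    sun    12
11   Dec   100    sun    12
1    Oct    56    fog    20
10   Oct    21   rain    22
3    Oct   103  cloud    28
0    Apr    60    sun    36
4    Jul    81    fog    38
take 11 rows with smallest high:
   month  wind   cond  high
6    Oct    43    sun    -2
5    Jul    12  cloud     3
7    May    32   snow     4
9    Jul    72    sun     9
2    Oct    48  cloud    12
8    Dec    48    sun    12
11   Dec   100    sun    12
1    Oct    56    fog    20
10   Oct    21   rain    22
3    Oct   103  cloud    28
0    Apr    60    sun    36
filter rows where month in ['Dec', 'Jul', 'Apr', 'May']:
   month  wind   cond  high
5    Jul    12  cloud     3
7    May    32   snow     4
9    Jul    72    sun     9
8    Dec    48    sun    12
11   Dec   100    sun    12
0    Apr    60    sun    36

12.6666666667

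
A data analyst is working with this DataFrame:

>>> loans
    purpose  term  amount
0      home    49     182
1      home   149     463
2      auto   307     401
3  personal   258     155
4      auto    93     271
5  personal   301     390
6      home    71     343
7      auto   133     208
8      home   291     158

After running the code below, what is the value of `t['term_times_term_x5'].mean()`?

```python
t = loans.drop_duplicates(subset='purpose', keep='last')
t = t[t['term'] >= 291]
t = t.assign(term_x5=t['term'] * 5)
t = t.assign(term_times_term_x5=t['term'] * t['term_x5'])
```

438205.0

drop duplicate purpose (keep=last):
    purpose  term  amount
5  personal   301     390
7      auto   133     208
8      home   291     158
filter rows where term >= 291:
    purpose  term  amount
5  personal   301     390
8      home   291     158
add column term_x5 = t['term'] * 5:
    purpose  term  amount  term_x5
5  personal   301     390     1505
8      home   291     158     1455
add column term_times_term_x5 = t['term'] * t['term_x5']:
    purpose  term  amount  term_x5  term_times_term_x5
5  personal   301     390     1505              453005
8      home   291     158     1455              423405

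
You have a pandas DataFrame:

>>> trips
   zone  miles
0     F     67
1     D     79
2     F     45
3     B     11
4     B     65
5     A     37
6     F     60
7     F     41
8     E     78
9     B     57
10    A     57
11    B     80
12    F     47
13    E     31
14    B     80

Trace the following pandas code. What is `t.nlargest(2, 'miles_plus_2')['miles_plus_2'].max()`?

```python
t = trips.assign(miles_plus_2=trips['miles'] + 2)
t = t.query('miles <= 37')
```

add column miles_plus_2 = trips['miles'] + 2:
   zone  miles  miles_plus_2
0     F     67            69
1     D     79            81
2     F     45            47
3     B     11            13
4     B     65            67
5     A     37            39
6     F     60            62
7     F     41            43
8     E     78            80
9     B     57            59
10    A     57            59
11    B     80            82
12    F     47            49
13    E     31            33
14    B     80            82
filter rows where miles <= 37:
   zone  miles  miles_plus_2
3     B     11            13
5     A     37            39
13    E     31            33
take 2 rows with largest miles_plus_2:
   zone  miles  miles_plus_2
5     A     37            39
13    E     31            33
Finally, max of column 'miles_plus_2' = 39.

39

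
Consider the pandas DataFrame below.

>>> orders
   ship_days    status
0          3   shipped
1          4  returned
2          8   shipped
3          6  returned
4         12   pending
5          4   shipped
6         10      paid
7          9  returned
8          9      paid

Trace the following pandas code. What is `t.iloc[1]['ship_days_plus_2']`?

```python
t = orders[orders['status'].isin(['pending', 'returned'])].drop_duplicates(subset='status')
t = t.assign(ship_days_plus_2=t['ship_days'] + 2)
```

14

filter rows where status in ['pending', 'returned']:
   ship_days    status
1          4  returned
3          6  returned
4         12   pending
7          9  returned
drop duplicate status (keep=first):
   ship_days    status
1          4  returned
4         12   pending
add column ship_days_plus_2 = t['ship_days'] + 2:
   ship_days    status  ship_days_plus_2
1          4  returned                 6
4         12   pending                14
Finally, value at position 1, column 'ship_days_plus_2' = 14.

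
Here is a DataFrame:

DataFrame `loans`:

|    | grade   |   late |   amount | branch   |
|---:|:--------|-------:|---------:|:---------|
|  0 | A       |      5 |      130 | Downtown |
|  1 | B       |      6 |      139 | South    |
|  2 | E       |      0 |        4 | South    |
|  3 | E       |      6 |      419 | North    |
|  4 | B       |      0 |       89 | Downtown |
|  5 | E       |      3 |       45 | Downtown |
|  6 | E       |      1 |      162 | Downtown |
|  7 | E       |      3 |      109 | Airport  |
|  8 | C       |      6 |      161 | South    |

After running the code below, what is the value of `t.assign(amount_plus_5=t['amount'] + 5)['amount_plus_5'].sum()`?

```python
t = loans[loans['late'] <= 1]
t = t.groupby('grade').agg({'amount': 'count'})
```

13

filter rows where late <= 1:
  grade  late  amount    branch
2     E     0       4     South
4     B     0      89  Downtown
6     E     1     162  Downtown
group by grade, count of amount:
       amount
grade        
B           1
E           2
add column amount_plus_5 = t['amount'] + 5:
       amount  amount_plus_5
grade                       
B           1              6
E           2              7
Then the sum of column 'amount_plus_5': 13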